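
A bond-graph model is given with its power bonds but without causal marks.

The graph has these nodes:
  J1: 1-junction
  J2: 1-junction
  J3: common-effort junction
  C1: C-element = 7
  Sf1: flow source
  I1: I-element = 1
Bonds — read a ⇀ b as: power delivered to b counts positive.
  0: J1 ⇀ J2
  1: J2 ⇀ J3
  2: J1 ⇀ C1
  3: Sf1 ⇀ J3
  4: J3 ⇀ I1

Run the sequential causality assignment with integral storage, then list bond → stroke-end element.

bond 3 |Sf1  (Sf1 (Sf) sets flow on bond)
bond 2 |J1  (C1 outputs effort q/C1)
bond 0 |J2  (J1 needs exactly one f-in)
bond 1 |J3  (J2: last free bond brings flow in)
bond 4 |I1  (0-jn J3 has e-setter on 1)

#0 stroke at J2
#1 stroke at J3
#2 stroke at J1
#3 stroke at Sf1
#4 stroke at I1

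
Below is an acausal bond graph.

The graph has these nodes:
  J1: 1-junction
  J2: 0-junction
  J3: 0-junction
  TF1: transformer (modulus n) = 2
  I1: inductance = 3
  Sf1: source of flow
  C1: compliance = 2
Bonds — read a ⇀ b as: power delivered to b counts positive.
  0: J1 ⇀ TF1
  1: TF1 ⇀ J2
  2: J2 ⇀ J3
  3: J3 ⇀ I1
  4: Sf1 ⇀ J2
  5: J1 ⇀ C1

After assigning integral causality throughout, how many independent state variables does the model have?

2  (C1, I1 all integral)

b4 stroke at Sf1  (Sf1 (Sf) sets flow on bond)
b3 stroke at I1  (prefer integral on I1)
b2 stroke at J3  (J3 needs exactly one e-in)
b1 stroke at J2  (only one effort-in slot at J2)
b0 stroke at TF1  (through TF1, causality passes straight; one stroke at TF1)
b5 stroke at J1  (J1 flow already set via bond 0)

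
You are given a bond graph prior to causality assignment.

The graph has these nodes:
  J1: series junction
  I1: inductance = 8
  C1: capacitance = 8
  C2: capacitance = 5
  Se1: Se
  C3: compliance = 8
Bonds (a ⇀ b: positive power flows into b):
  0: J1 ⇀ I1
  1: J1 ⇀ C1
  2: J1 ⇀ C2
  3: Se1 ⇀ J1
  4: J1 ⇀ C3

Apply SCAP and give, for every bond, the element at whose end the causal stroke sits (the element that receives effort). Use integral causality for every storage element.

β0 |I1
β1 |J1
β2 |J1
β3 |J1
β4 |J1

#3 →J1  (Se1 fixes effort; stroke away)
#0 →I1  (I1: I, integral causality)
#1 →J1  (1-jn J1 has f-setter on 0)
#2 →J1  (common-f at J1 fixed by 0)
#4 →J1  (J1 flow already set via bond 0)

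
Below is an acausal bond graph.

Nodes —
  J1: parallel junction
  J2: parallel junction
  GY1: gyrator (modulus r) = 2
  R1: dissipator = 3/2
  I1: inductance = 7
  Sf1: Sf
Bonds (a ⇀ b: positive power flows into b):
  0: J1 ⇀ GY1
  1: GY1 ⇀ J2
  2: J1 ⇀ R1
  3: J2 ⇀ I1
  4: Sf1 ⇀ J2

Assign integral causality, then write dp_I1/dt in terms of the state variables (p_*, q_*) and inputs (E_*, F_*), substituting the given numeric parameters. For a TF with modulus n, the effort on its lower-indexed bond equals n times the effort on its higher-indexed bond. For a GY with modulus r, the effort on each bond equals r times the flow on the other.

#4 stroke at Sf1  (Sf1 fixes flow; stroke at Sf1)
#3 stroke at I1  (I1 integral (f out))
#1 stroke at J2  (closing 0-jn rule on J2)
#0 stroke at J1  (GY1 both-in/both-out from 1)
#2 stroke at R1  (J1: bond 0 brought effort, rest push out)

dp_I1/dt = 8*F_Sf1/3 - 8*p_I1/21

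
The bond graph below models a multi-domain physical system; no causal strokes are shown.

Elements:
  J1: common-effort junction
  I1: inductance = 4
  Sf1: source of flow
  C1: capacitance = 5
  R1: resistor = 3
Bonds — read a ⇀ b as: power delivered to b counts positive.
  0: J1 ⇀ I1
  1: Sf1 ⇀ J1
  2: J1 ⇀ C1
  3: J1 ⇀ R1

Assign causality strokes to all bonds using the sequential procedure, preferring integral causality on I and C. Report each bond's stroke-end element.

#1 |Sf1  (Sf1 fixes flow; stroke at Sf1)
#0 |I1  (I1: I, integral causality)
#2 |J1  (C1 integral (e out))
#3 |R1  (0-jn J1 has e-setter on 2)

b0 →I1
b1 →Sf1
b2 →J1
b3 →R1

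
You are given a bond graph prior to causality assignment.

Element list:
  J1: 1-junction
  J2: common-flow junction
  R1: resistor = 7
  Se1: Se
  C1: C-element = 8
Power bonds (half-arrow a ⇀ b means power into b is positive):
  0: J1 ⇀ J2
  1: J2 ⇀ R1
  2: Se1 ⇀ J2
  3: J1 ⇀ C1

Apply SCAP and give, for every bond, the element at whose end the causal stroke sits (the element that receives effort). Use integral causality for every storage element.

bond 2 →J2  (Se1: effort source, stroke at far end)
bond 3 →J1  (C1 outputs effort q/C1)
bond 0 →J2  (closing 1-jn rule on J1)
bond 1 →R1  (J2: last free bond brings flow in)

#0 →J2
#1 →R1
#2 →J2
#3 →J1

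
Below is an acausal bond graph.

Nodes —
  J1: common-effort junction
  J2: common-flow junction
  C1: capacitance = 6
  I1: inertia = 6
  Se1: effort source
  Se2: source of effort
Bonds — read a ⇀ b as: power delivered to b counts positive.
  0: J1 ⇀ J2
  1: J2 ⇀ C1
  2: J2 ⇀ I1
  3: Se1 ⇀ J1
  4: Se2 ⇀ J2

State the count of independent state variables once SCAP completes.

2  (C1, I1 all integral)

bond 3 stroke at J1  (Se1: effort source, stroke at far end)
bond 4 stroke at J2  (Se2 fixes effort; stroke away)
bond 0 stroke at J2  (J1 effort already set via bond 3)
bond 1 stroke at J2  (C1: C, integral causality)
bond 2 stroke at I1  (only one flow-in slot at J2)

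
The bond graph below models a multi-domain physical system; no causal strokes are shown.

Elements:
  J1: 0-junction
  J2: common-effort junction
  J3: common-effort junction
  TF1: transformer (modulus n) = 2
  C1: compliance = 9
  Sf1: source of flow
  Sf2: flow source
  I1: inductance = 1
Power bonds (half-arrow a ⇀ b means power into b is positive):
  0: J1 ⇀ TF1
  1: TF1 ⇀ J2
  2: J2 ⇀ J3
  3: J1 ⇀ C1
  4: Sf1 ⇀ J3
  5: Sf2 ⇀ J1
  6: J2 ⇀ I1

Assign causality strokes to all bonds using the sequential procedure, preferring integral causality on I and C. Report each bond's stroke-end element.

bond 4 →Sf1  (Sf1 fixes flow; stroke at Sf1)
bond 5 →Sf2  (source Sf2 imposes f)
bond 2 →J3  (J3 needs exactly one e-in)
bond 3 →J1  (C1: C, integral causality)
bond 0 →TF1  (J1: bond 3 brought effort, rest push out)
bond 1 →J2  (TF TF1: opposite of bond 0)
bond 6 →I1  (J2: bond 1 brought effort, rest push out)

β0 stroke→TF1
β1 stroke→J2
β2 stroke→J3
β3 stroke→J1
β4 stroke→Sf1
β5 stroke→Sf2
β6 stroke→I1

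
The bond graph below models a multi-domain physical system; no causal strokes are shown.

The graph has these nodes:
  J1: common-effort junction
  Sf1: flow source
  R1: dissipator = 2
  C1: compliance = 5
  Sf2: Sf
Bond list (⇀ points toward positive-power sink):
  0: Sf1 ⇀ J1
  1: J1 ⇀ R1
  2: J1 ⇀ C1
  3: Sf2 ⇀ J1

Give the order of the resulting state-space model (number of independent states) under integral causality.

b0 stroke→Sf1  (Sf1 (Sf) sets flow on bond)
b3 stroke→Sf2  (Sf2: flow source, stroke at near end)
b2 stroke→J1  (C1 outputs effort q/C1)
b1 stroke→R1  (common-e at J1 fixed by 2)

1  (C1 all integral)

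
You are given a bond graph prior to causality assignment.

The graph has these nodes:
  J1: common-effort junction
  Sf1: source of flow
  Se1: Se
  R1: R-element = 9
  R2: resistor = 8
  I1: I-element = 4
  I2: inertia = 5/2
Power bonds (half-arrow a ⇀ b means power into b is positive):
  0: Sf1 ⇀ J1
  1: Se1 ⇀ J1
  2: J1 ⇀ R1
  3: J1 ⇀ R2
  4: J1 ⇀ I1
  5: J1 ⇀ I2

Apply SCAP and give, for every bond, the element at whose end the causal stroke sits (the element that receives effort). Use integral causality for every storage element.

b0 →Sf1  (Sf1 (Sf) sets flow on bond)
b1 →J1  (Se1: effort source, stroke at far end)
b2 →R1  (J1: bond 1 brought effort, rest push out)
b3 →R2  (0-jn J1 has e-setter on 1)
b4 →I1  (0-jn J1 has e-setter on 1)
b5 →I2  (J1: bond 1 brought effort, rest push out)

bond 0 stroke at Sf1
bond 1 stroke at J1
bond 2 stroke at R1
bond 3 stroke at R2
bond 4 stroke at I1
bond 5 stroke at I2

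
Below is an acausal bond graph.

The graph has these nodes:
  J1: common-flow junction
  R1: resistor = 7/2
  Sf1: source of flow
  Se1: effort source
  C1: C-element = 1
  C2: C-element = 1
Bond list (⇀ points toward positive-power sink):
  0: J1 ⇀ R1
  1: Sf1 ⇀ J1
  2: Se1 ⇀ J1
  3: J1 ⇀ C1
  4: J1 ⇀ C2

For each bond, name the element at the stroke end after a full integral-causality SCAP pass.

β1 stroke at Sf1  (Sf1 (Sf) sets flow on bond)
β2 stroke at J1  (source Se1 imposes e)
β0 stroke at J1  (J1 flow already set via bond 1)
β3 stroke at J1  (J1: bond 1 brought flow, rest push out)
β4 stroke at J1  (common-f at J1 fixed by 1)

#0 →J1
#1 →Sf1
#2 →J1
#3 →J1
#4 →J1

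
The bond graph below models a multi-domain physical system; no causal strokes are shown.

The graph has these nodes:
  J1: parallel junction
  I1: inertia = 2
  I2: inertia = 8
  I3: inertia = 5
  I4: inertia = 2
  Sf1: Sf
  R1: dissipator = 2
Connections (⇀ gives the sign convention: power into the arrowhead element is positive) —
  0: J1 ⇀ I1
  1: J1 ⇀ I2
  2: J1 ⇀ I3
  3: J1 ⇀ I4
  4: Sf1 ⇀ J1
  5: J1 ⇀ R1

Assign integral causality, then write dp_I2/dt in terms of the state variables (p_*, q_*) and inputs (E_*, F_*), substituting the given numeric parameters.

bond 4 stroke at Sf1  (Sf1: flow source, stroke at near end)
bond 0 stroke at I1  (I1 integral (f out))
bond 1 stroke at I2  (I2: I, integral causality)
bond 2 stroke at I3  (I3 integral (f out))
bond 3 stroke at I4  (prefer integral on I4)
bond 5 stroke at J1  (closing 0-jn rule on J1)

dp_I2/dt = 2*F_Sf1 - p_I1 - p_I2/4 - 2*p_I3/5 - p_I4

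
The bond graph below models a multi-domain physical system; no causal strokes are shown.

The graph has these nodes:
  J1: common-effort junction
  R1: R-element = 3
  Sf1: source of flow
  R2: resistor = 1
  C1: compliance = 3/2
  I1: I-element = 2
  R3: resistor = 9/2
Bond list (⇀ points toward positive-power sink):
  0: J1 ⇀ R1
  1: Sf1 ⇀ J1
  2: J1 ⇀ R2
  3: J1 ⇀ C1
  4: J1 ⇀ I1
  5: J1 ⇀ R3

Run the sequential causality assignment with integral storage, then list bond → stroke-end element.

β0 stroke→R1
β1 stroke→Sf1
β2 stroke→R2
β3 stroke→J1
β4 stroke→I1
β5 stroke→R3

bond 1 stroke at Sf1  (Sf1: flow source, stroke at near end)
bond 3 stroke at J1  (C1 integral (e out))
bond 0 stroke at R1  (0-jn J1 has e-setter on 3)
bond 2 stroke at R2  (J1: bond 3 brought effort, rest push out)
bond 4 stroke at I1  (0-jn J1 has e-setter on 3)
bond 5 stroke at R3  (J1 effort already set via bond 3)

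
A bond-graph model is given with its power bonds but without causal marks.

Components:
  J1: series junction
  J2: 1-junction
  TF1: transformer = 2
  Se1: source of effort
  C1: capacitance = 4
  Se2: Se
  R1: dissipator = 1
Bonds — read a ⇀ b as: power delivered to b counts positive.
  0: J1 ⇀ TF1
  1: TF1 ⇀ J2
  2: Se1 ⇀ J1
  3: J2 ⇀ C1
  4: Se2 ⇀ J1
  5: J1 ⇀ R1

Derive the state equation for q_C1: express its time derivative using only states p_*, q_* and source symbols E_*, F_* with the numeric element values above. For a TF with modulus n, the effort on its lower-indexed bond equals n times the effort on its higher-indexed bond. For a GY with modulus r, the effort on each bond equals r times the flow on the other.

dq_C1/dt = 2*E_Se1 + 2*E_Se2 - q_C1

b2 stroke at J1  (Se1 (Se) sets effort on bond)
b4 stroke at J1  (Se2 (Se) sets effort on bond)
b3 stroke at J2  (C1 integral (e out))
b1 stroke at TF1  (closing 1-jn rule on J2)
b0 stroke at J1  (through TF1, causality passes straight; one stroke at TF1)
b5 stroke at R1  (J1 needs exactly one f-in)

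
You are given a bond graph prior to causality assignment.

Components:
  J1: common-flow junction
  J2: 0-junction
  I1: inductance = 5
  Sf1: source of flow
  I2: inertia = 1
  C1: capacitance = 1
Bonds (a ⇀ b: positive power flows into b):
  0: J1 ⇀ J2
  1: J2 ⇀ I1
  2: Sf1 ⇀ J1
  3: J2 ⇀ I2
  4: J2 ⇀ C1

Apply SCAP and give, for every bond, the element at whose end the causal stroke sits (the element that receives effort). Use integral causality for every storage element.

bond 2 →Sf1  (Sf1 (Sf) sets flow on bond)
bond 0 →J1  (common-f at J1 fixed by 2)
bond 1 →I1  (I1 integral (f out))
bond 3 →I2  (prefer integral on I2)
bond 4 →J2  (only one effort-in slot at J2)

#0 |J1
#1 |I1
#2 |Sf1
#3 |I2
#4 |J2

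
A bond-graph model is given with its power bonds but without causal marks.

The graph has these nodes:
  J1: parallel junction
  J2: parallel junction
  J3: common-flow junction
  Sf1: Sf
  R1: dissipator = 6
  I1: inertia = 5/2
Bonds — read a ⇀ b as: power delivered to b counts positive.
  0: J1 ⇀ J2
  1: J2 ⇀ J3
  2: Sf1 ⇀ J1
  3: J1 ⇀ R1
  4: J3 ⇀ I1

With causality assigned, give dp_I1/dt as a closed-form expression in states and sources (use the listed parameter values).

β2 |Sf1  (Sf1 fixes flow; stroke at Sf1)
β4 |I1  (I1: I, integral causality)
β1 |J3  (J3 flow already set via bond 4)
β0 |J2  (J2: last free bond brings effort in)
β3 |J1  (J1 needs exactly one e-in)

dp_I1/dt = 6*F_Sf1 - 12*p_I1/5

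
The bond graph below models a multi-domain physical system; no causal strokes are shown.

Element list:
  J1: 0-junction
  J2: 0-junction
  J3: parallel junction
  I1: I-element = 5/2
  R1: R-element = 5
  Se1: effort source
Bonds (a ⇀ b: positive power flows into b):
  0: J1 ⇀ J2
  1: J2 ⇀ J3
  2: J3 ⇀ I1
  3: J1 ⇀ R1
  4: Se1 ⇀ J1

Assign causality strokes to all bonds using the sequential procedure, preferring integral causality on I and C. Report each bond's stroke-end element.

bond 4 stroke→J1  (Se1 fixes effort; stroke away)
bond 0 stroke→J2  (common-e at J1 fixed by 4)
bond 3 stroke→R1  (J1 effort already set via bond 4)
bond 1 stroke→J3  (J2: bond 0 brought effort, rest push out)
bond 2 stroke→I1  (J3: bond 1 brought effort, rest push out)

b0 stroke at J2
b1 stroke at J3
b2 stroke at I1
b3 stroke at R1
b4 stroke at J1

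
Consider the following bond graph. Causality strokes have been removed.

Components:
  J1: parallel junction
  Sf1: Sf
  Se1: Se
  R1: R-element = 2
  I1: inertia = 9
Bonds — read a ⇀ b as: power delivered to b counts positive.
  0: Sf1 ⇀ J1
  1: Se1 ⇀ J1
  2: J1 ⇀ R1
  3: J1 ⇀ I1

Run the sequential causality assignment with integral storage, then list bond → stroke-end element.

b0 |Sf1  (Sf1 (Sf) sets flow on bond)
b1 |J1  (Se1 (Se) sets effort on bond)
b2 |R1  (J1 effort already set via bond 1)
b3 |I1  (common-e at J1 fixed by 1)

bond 0 stroke→Sf1
bond 1 stroke→J1
bond 2 stroke→R1
bond 3 stroke→I1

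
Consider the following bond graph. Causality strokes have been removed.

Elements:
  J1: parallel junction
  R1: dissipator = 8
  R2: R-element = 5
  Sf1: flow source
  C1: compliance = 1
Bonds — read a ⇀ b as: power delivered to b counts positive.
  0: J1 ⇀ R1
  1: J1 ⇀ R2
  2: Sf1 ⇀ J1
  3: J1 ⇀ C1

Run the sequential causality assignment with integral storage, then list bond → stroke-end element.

β0 →R1
β1 →R2
β2 →Sf1
β3 →J1

bond 2 stroke at Sf1  (Sf1: flow source, stroke at near end)
bond 3 stroke at J1  (C1: C, integral causality)
bond 0 stroke at R1  (common-e at J1 fixed by 3)
bond 1 stroke at R2  (0-jn J1 has e-setter on 3)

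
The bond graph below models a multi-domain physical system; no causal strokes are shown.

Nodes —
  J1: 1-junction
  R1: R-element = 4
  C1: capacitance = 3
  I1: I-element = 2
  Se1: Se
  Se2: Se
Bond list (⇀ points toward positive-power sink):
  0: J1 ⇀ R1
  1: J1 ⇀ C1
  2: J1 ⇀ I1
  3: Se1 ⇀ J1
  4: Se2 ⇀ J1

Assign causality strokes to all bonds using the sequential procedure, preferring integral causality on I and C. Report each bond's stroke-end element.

bond 3 stroke→J1  (Se1: effort source, stroke at far end)
bond 4 stroke→J1  (source Se2 imposes e)
bond 1 stroke→J1  (C1: C, integral causality)
bond 2 stroke→I1  (I1: I, integral causality)
bond 0 stroke→J1  (common-f at J1 fixed by 2)

#0 stroke at J1
#1 stroke at J1
#2 stroke at I1
#3 stroke at J1
#4 stroke at J1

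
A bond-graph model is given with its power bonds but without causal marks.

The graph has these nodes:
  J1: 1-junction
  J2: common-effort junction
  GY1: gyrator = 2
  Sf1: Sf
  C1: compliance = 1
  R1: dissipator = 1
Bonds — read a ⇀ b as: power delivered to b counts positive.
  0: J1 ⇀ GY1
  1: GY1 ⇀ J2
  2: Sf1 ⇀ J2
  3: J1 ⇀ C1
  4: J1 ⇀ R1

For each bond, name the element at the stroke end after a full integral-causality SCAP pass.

bond 0 stroke→J1
bond 1 stroke→J2
bond 2 stroke→Sf1
bond 3 stroke→J1
bond 4 stroke→R1

bond 2 →Sf1  (Sf1 fixes flow; stroke at Sf1)
bond 1 →J2  (closing 0-jn rule on J2)
bond 0 →J1  (GY GY1: same side as bond 1)
bond 3 →J1  (C1: C, integral causality)
bond 4 →R1  (closing 1-jn rule on J1)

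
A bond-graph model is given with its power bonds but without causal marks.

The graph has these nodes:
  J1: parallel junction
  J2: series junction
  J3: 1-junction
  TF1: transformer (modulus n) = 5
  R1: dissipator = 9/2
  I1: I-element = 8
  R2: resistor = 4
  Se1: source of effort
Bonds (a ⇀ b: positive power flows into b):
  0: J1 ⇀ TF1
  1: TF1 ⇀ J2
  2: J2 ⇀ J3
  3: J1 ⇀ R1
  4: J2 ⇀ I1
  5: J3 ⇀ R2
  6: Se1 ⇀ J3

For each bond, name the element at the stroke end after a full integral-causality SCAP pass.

β6 stroke at J3  (source Se1 imposes e)
β4 stroke at I1  (I1 outputs flow p/I1)
β1 stroke at J2  (1-jn J2 has f-setter on 4)
β2 stroke at J2  (J2 flow already set via bond 4)
β5 stroke at J3  (J3: bond 2 brought flow, rest push out)
β0 stroke at TF1  (through TF1, causality passes straight; one stroke at TF1)
β3 stroke at J1  (J1: last free bond brings effort in)

bond 0 stroke at TF1
bond 1 stroke at J2
bond 2 stroke at J2
bond 3 stroke at J1
bond 4 stroke at I1
bond 5 stroke at J3
bond 6 stroke at J3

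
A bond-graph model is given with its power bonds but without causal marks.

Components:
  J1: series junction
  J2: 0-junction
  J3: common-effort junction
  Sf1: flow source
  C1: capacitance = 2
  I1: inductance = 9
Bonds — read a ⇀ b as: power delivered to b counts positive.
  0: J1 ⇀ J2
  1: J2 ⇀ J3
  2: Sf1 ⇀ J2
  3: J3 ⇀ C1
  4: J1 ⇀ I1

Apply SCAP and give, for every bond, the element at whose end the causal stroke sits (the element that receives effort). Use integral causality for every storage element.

#0 |J1
#1 |J2
#2 |Sf1
#3 |J3
#4 |I1

β2 →Sf1  (Sf1 fixes flow; stroke at Sf1)
β3 →J3  (prefer integral on C1)
β1 →J2  (J3 effort already set via bond 3)
β0 →J1  (0-jn J2 has e-setter on 1)
β4 →I1  (J1 needs exactly one f-in)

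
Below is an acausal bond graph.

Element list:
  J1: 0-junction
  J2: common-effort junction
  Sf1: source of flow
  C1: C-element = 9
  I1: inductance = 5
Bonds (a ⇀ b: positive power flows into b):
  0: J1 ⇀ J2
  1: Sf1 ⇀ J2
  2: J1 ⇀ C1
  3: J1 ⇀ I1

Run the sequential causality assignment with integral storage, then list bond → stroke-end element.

b0 stroke at J2
b1 stroke at Sf1
b2 stroke at J1
b3 stroke at I1

β1 stroke→Sf1  (source Sf1 imposes f)
β0 stroke→J2  (J2 needs exactly one e-in)
β2 stroke→J1  (C1 outputs effort q/C1)
β3 stroke→I1  (0-jn J1 has e-setter on 2)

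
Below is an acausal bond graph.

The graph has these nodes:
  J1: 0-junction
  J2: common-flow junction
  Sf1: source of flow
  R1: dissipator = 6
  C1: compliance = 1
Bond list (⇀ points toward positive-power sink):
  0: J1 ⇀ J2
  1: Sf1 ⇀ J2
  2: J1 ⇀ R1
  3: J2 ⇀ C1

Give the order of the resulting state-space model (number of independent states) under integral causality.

1  (C1 all integral)

b1 |Sf1  (Sf1 (Sf) sets flow on bond)
b0 |J2  (common-f at J2 fixed by 1)
b3 |J2  (J2: bond 1 brought flow, rest push out)
b2 |J1  (J1: last free bond brings effort in)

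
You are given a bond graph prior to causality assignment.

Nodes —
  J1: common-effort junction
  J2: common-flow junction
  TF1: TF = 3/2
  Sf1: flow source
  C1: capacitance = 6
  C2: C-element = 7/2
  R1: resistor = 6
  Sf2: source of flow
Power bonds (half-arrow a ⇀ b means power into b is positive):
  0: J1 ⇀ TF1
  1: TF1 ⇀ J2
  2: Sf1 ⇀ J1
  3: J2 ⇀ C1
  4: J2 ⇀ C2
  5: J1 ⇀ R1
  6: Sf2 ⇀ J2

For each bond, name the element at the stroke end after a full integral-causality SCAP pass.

#2 stroke at Sf1  (Sf1 (Sf) sets flow on bond)
#6 stroke at Sf2  (Sf2 (Sf) sets flow on bond)
#1 stroke at J2  (common-f at J2 fixed by 6)
#3 stroke at J2  (J2: bond 6 brought flow, rest push out)
#4 stroke at J2  (J2: bond 6 brought flow, rest push out)
#0 stroke at TF1  (TF TF1: opposite of bond 1)
#5 stroke at J1  (J1: last free bond brings effort in)

b0 |TF1
b1 |J2
b2 |Sf1
b3 |J2
b4 |J2
b5 |J1
b6 |Sf2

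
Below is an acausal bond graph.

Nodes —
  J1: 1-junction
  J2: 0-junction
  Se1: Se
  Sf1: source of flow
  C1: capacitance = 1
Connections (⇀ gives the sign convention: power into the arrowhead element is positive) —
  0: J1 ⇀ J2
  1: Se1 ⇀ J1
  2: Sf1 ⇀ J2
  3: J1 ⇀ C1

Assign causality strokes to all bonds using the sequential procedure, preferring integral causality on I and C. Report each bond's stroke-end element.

β0 |J2
β1 |J1
β2 |Sf1
β3 |J1

bond 1 |J1  (Se1 (Se) sets effort on bond)
bond 2 |Sf1  (source Sf1 imposes f)
bond 0 |J2  (only one effort-in slot at J2)
bond 3 |J1  (J1 flow already set via bond 0)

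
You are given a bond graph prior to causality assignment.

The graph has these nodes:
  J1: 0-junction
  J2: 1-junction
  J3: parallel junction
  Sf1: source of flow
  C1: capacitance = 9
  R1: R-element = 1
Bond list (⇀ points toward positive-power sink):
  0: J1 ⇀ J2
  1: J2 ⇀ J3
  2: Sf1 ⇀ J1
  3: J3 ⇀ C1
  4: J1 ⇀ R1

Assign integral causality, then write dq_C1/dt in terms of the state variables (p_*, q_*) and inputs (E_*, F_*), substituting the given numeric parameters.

#2 |Sf1  (Sf1: flow source, stroke at near end)
#3 |J3  (prefer integral on C1)
#1 |J2  (0-jn J3 has e-setter on 3)
#0 |J1  (closing 1-jn rule on J2)
#4 |R1  (J1 effort already set via bond 0)

dq_C1/dt = F_Sf1 - q_C1/9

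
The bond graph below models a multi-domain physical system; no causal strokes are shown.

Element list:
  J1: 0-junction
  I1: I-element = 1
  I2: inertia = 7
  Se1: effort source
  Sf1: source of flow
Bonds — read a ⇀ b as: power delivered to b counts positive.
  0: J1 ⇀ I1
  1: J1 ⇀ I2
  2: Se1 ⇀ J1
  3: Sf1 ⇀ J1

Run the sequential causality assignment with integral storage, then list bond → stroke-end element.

b0 |I1
b1 |I2
b2 |J1
b3 |Sf1

#2 stroke at J1  (Se1 fixes effort; stroke away)
#3 stroke at Sf1  (source Sf1 imposes f)
#0 stroke at I1  (common-e at J1 fixed by 2)
#1 stroke at I2  (J1: bond 2 brought effort, rest push out)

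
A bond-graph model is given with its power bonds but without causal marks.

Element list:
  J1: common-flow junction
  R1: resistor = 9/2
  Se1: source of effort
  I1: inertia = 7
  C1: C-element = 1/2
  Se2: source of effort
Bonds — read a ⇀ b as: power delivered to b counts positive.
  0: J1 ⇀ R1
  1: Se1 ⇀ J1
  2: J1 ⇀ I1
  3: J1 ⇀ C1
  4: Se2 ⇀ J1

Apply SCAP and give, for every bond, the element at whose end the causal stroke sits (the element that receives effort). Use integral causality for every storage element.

β0 |J1
β1 |J1
β2 |I1
β3 |J1
β4 |J1

b1 stroke at J1  (source Se1 imposes e)
b4 stroke at J1  (Se2 (Se) sets effort on bond)
b2 stroke at I1  (I1 integral (f out))
b0 stroke at J1  (J1: bond 2 brought flow, rest push out)
b3 stroke at J1  (common-f at J1 fixed by 2)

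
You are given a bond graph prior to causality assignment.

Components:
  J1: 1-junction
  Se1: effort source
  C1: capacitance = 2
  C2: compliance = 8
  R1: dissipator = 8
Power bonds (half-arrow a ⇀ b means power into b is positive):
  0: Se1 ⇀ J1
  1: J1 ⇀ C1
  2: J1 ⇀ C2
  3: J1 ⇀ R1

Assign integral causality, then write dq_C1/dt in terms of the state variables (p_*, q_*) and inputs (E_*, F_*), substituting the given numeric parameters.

dq_C1/dt = E_Se1/8 - q_C1/16 - q_C2/64

bond 0 stroke at J1  (source Se1 imposes e)
bond 1 stroke at J1  (C1: C, integral causality)
bond 2 stroke at J1  (C2 integral (e out))
bond 3 stroke at R1  (closing 1-jn rule on J1)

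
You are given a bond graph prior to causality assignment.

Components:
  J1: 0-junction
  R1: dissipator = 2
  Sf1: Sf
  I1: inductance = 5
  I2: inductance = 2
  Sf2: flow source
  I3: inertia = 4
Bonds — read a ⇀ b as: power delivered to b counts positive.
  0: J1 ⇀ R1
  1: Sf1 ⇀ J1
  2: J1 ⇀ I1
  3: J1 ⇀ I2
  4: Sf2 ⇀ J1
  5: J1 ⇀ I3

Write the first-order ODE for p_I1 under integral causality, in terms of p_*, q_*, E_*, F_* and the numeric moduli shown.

#1 stroke→Sf1  (Sf1: flow source, stroke at near end)
#4 stroke→Sf2  (Sf2 (Sf) sets flow on bond)
#2 stroke→I1  (I1 outputs flow p/I1)
#3 stroke→I2  (I2 integral (f out))
#5 stroke→I3  (prefer integral on I3)
#0 stroke→J1  (closing 0-jn rule on J1)

dp_I1/dt = 2*F_Sf1 + 2*F_Sf2 - 2*p_I1/5 - p_I2 - p_I3/2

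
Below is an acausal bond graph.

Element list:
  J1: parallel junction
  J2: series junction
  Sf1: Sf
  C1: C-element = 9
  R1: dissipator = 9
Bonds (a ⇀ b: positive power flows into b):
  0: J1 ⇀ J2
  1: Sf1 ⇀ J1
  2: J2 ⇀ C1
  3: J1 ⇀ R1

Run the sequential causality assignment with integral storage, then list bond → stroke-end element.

#1 stroke at Sf1  (source Sf1 imposes f)
#2 stroke at J2  (C1 integral (e out))
#0 stroke at J1  (only one flow-in slot at J2)
#3 stroke at R1  (common-e at J1 fixed by 0)

b0 stroke→J1
b1 stroke→Sf1
b2 stroke→J2
b3 stroke→R1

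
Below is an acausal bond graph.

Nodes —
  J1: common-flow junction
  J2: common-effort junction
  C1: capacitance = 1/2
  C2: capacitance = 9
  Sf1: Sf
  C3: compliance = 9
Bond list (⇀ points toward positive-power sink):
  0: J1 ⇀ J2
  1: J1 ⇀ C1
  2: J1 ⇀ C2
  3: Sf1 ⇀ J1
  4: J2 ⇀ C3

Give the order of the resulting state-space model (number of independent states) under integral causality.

b3 →Sf1  (Sf1 (Sf) sets flow on bond)
b0 →J1  (1-jn J1 has f-setter on 3)
b1 →J1  (1-jn J1 has f-setter on 3)
b2 →J1  (1-jn J1 has f-setter on 3)
b4 →J2  (J2 needs exactly one e-in)

3  (C1, C2, C3 all integral)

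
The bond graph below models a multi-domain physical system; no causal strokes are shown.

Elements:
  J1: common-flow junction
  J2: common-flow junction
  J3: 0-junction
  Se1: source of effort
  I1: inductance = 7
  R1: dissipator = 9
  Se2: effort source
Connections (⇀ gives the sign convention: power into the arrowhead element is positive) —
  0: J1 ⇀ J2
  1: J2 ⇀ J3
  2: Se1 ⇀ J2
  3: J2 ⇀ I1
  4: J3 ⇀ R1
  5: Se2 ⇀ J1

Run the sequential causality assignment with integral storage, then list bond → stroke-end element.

#0 stroke→J2
#1 stroke→J2
#2 stroke→J2
#3 stroke→I1
#4 stroke→J3
#5 stroke→J1

bond 2 |J2  (source Se1 imposes e)
bond 5 |J1  (source Se2 imposes e)
bond 0 |J2  (J1 needs exactly one f-in)
bond 3 |I1  (I1: I, integral causality)
bond 1 |J2  (J2: bond 3 brought flow, rest push out)
bond 4 |J3  (J3 needs exactly one e-in)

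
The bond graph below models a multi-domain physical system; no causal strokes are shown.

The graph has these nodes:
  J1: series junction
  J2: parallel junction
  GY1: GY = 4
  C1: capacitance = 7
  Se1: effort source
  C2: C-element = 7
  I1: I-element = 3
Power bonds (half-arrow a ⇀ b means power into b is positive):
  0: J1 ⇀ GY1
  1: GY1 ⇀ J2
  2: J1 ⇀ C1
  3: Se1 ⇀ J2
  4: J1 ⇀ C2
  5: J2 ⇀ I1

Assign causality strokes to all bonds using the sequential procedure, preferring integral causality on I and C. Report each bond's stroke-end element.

bond 3 stroke at J2  (Se1: effort source, stroke at far end)
bond 1 stroke at GY1  (J2 effort already set via bond 3)
bond 5 stroke at I1  (J2 effort already set via bond 3)
bond 0 stroke at GY1  (through GY1, causality inverts; strokes same side of GY1)
bond 2 stroke at J1  (1-jn J1 has f-setter on 0)
bond 4 stroke at J1  (J1 flow already set via bond 0)

β0 →GY1
β1 →GY1
β2 →J1
β3 →J2
β4 →J1
β5 →I1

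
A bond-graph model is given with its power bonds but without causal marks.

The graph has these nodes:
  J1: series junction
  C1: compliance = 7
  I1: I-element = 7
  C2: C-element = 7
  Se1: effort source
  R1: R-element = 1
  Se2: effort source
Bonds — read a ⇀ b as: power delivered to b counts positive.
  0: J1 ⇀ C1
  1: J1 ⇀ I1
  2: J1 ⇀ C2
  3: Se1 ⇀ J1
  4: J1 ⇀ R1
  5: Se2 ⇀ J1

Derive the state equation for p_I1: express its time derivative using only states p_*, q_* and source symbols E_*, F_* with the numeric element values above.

dp_I1/dt = E_Se1 + E_Se2 - p_I1/7 - q_C1/7 - q_C2/7

β3 |J1  (Se1 (Se) sets effort on bond)
β5 |J1  (Se2: effort source, stroke at far end)
β0 |J1  (C1 integral (e out))
β1 |I1  (I1 integral (f out))
β2 |J1  (common-f at J1 fixed by 1)
β4 |J1  (J1: bond 1 brought flow, rest push out)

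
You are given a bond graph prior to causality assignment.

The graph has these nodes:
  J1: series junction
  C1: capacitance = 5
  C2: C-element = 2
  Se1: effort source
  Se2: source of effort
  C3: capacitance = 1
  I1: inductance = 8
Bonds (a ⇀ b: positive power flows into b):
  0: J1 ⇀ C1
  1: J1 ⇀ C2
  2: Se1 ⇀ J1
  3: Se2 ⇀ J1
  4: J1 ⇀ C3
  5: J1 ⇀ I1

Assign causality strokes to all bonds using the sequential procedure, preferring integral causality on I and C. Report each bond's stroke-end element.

β2 stroke at J1  (source Se1 imposes e)
β3 stroke at J1  (Se2 fixes effort; stroke away)
β0 stroke at J1  (C1: C, integral causality)
β1 stroke at J1  (C2 integral (e out))
β4 stroke at J1  (C3 outputs effort q/C3)
β5 stroke at I1  (closing 1-jn rule on J1)

β0 →J1
β1 →J1
β2 →J1
β3 →J1
β4 →J1
β5 →I1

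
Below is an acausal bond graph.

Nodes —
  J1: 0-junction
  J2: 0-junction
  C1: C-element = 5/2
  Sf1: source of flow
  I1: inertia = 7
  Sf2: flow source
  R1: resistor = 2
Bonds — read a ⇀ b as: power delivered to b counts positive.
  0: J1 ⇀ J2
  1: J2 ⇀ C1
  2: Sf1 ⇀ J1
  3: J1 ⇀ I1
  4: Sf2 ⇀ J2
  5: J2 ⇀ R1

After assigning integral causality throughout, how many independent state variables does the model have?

b2 stroke→Sf1  (source Sf1 imposes f)
b4 stroke→Sf2  (Sf2 (Sf) sets flow on bond)
b1 stroke→J2  (C1 outputs effort q/C1)
b0 stroke→J1  (J2 effort already set via bond 1)
b5 stroke→R1  (common-e at J2 fixed by 1)
b3 stroke→I1  (J1: bond 0 brought effort, rest push out)

2  (C1, I1 all integral)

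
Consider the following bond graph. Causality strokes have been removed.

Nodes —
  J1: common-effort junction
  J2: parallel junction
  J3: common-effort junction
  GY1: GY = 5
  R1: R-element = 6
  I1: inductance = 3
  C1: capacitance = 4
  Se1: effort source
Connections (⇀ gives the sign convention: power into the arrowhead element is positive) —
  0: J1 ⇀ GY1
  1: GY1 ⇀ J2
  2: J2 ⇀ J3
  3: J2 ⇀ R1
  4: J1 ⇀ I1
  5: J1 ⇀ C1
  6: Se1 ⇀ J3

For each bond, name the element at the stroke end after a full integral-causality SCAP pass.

β0 →GY1
β1 →GY1
β2 →J2
β3 →R1
β4 →I1
β5 →J1
β6 →J3

β6 →J3  (Se1 fixes effort; stroke away)
β2 →J2  (common-e at J3 fixed by 6)
β1 →GY1  (common-e at J2 fixed by 2)
β3 →R1  (common-e at J2 fixed by 2)
β0 →GY1  (GY1 both-in/both-out from 1)
β4 →I1  (I1: I, integral causality)
β5 →J1  (only one effort-in slot at J1)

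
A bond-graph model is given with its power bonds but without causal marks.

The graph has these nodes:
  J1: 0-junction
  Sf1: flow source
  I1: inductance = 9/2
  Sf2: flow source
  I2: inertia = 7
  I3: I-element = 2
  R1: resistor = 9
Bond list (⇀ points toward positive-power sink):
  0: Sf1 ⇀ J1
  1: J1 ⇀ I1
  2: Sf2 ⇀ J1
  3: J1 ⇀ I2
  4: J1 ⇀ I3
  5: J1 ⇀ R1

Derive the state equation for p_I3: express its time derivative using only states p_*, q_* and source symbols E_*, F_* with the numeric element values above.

dp_I3/dt = 9*F_Sf1 + 9*F_Sf2 - 2*p_I1 - 9*p_I2/7 - 9*p_I3/2

bond 0 →Sf1  (Sf1 (Sf) sets flow on bond)
bond 2 →Sf2  (source Sf2 imposes f)
bond 1 →I1  (I1 outputs flow p/I1)
bond 3 →I2  (I2 integral (f out))
bond 4 →I3  (prefer integral on I3)
bond 5 →J1  (J1 needs exactly one e-in)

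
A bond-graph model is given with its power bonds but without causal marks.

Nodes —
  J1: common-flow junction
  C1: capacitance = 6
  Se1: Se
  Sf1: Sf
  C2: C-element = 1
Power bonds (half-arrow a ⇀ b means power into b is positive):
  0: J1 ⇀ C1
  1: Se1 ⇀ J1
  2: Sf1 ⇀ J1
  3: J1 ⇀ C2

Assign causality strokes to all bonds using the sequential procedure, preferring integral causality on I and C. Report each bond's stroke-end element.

β0 |J1
β1 |J1
β2 |Sf1
β3 |J1

β1 →J1  (source Se1 imposes e)
β2 →Sf1  (Sf1 fixes flow; stroke at Sf1)
β0 →J1  (J1 flow already set via bond 2)
β3 →J1  (J1 flow already set via bond 2)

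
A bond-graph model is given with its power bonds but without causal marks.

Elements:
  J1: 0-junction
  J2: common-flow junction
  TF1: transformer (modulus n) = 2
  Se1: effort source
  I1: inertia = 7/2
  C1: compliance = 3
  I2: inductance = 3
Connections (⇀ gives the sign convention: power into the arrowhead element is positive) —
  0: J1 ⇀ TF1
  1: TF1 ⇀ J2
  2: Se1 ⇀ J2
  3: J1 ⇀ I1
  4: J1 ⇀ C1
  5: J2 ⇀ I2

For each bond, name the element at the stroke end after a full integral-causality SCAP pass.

b0 →TF1
b1 →J2
b2 →J2
b3 →I1
b4 →J1
b5 →I2

b2 stroke→J2  (source Se1 imposes e)
b3 stroke→I1  (I1 outputs flow p/I1)
b4 stroke→J1  (C1 outputs effort q/C1)
b0 stroke→TF1  (common-e at J1 fixed by 4)
b1 stroke→J2  (TF TF1: opposite of bond 0)
b5 stroke→I2  (J2 needs exactly one f-in)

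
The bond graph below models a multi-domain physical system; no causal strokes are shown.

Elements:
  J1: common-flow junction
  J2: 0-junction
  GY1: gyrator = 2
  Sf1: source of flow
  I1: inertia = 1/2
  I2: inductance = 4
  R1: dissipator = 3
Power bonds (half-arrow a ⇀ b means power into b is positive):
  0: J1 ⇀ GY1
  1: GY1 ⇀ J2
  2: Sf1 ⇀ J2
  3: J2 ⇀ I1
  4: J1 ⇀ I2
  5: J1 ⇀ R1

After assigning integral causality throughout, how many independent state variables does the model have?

2  (I1, I2 all integral)

bond 2 |Sf1  (source Sf1 imposes f)
bond 3 |I1  (I1 outputs flow p/I1)
bond 1 |J2  (closing 0-jn rule on J2)
bond 0 |J1  (GY1: gyrator matches bond 1)
bond 4 |I2  (I2: I, integral causality)
bond 5 |J1  (J1: bond 4 brought flow, rest push out)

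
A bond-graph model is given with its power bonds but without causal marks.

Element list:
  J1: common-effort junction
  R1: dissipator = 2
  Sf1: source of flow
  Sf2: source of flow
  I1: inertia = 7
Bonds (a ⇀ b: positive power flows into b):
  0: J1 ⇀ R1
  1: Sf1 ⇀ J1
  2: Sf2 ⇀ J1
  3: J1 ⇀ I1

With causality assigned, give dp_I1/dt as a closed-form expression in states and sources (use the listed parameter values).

β1 |Sf1  (Sf1 fixes flow; stroke at Sf1)
β2 |Sf2  (Sf2 (Sf) sets flow on bond)
β3 |I1  (I1 integral (f out))
β0 |J1  (J1 needs exactly one e-in)

dp_I1/dt = 2*F_Sf1 + 2*F_Sf2 - 2*p_I1/7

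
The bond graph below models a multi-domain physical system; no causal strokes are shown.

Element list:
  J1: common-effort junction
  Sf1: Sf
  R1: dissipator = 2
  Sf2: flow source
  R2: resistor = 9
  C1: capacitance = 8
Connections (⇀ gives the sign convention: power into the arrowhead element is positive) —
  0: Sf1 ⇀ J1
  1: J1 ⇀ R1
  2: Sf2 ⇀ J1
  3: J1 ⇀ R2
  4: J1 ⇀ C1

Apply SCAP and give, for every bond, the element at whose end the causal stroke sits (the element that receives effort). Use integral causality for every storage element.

#0 stroke at Sf1
#1 stroke at R1
#2 stroke at Sf2
#3 stroke at R2
#4 stroke at J1

bond 0 stroke→Sf1  (Sf1 fixes flow; stroke at Sf1)
bond 2 stroke→Sf2  (Sf2 fixes flow; stroke at Sf2)
bond 4 stroke→J1  (C1: C, integral causality)
bond 1 stroke→R1  (J1 effort already set via bond 4)
bond 3 stroke→R2  (J1: bond 4 brought effort, rest push out)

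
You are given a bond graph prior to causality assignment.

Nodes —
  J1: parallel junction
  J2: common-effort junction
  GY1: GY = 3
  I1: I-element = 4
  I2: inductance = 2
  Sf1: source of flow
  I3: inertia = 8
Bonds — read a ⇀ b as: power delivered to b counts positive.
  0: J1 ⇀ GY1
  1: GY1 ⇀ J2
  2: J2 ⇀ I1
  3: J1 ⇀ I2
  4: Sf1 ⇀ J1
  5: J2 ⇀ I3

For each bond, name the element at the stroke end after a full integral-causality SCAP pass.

#4 |Sf1  (Sf1: flow source, stroke at near end)
#2 |I1  (I1 integral (f out))
#3 |I2  (I2: I, integral causality)
#0 |J1  (only one effort-in slot at J1)
#1 |J2  (through GY1, causality inverts; strokes same side of GY1)
#5 |I3  (common-e at J2 fixed by 1)

bond 0 stroke→J1
bond 1 stroke→J2
bond 2 stroke→I1
bond 3 stroke→I2
bond 4 stroke→Sf1
bond 5 stroke→I3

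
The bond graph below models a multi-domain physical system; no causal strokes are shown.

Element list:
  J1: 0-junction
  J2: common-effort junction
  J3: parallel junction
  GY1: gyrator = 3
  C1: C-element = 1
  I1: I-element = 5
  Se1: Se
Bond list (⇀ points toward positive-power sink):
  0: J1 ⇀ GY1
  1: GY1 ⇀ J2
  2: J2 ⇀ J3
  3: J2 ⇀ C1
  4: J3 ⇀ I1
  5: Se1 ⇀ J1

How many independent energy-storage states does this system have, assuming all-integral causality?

β5 →J1  (Se1: effort source, stroke at far end)
β0 →GY1  (0-jn J1 has e-setter on 5)
β1 →GY1  (GY1 both-in/both-out from 0)
β3 →J2  (C1: C, integral causality)
β2 →J3  (common-e at J2 fixed by 3)
β4 →I1  (J3 effort already set via bond 2)

2  (C1, I1 all integral)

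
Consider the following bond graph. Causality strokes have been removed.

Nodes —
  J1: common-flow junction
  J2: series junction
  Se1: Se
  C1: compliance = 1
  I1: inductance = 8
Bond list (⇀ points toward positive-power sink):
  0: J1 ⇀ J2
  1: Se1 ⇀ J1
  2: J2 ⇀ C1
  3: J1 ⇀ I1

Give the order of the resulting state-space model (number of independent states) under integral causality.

#1 |J1  (Se1 fixes effort; stroke away)
#2 |J2  (C1 integral (e out))
#0 |J1  (J2: last free bond brings flow in)
#3 |I1  (J1: last free bond brings flow in)

2  (C1, I1 all integral)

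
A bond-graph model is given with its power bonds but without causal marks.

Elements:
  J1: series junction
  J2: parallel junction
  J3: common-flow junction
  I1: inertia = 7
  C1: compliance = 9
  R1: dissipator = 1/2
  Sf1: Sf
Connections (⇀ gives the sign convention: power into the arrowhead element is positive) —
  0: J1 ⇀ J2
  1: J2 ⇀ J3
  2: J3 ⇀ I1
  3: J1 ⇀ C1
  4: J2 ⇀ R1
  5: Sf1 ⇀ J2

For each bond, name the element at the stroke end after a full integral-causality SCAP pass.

b0 stroke at J2
b1 stroke at J3
b2 stroke at I1
b3 stroke at J1
b4 stroke at R1
b5 stroke at Sf1

b5 stroke at Sf1  (Sf1: flow source, stroke at near end)
b2 stroke at I1  (I1: I, integral causality)
b1 stroke at J3  (J3 flow already set via bond 2)
b3 stroke at J1  (C1 integral (e out))
b0 stroke at J2  (J1 needs exactly one f-in)
b4 stroke at R1  (J2: bond 0 brought effort, rest push out)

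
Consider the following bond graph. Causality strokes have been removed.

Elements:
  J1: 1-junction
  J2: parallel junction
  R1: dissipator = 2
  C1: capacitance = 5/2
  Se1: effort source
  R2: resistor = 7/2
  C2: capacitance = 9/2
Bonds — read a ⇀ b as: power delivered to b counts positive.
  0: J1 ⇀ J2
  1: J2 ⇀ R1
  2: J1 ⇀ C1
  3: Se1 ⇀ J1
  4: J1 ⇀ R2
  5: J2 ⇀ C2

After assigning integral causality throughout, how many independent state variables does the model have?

#3 stroke at J1  (source Se1 imposes e)
#2 stroke at J1  (C1 integral (e out))
#5 stroke at J2  (prefer integral on C2)
#0 stroke at J1  (J2 effort already set via bond 5)
#1 stroke at R1  (J2 effort already set via bond 5)
#4 stroke at R2  (J1: last free bond brings flow in)

2  (C1, C2 all integral)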